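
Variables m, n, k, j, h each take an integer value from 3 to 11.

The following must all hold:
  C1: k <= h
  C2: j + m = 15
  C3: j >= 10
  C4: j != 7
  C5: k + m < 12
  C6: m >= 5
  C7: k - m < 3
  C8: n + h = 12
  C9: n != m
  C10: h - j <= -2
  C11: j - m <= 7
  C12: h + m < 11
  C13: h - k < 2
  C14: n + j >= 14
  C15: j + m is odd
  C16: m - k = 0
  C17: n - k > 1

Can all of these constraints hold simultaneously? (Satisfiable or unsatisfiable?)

Satisfiable

Setting (m, n, k, j, h) = (5, 7, 5, 10, 5) satisfies everything: constraint 2: j + m = 15; constraint 5: k + m = 10, and the others follow.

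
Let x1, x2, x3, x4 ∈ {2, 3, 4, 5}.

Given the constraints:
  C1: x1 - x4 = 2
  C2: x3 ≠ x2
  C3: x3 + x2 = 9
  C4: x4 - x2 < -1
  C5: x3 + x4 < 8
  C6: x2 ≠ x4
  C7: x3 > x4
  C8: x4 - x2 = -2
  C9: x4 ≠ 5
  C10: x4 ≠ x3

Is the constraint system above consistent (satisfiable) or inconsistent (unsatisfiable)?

Satisfiable

Take x1 = 5, x2 = 5, x3 = 4, x4 = 3. Then constraint 1: x1 - x4 = 2; constraint 3: x3 + x2 = 9, and every other listed constraint is also met.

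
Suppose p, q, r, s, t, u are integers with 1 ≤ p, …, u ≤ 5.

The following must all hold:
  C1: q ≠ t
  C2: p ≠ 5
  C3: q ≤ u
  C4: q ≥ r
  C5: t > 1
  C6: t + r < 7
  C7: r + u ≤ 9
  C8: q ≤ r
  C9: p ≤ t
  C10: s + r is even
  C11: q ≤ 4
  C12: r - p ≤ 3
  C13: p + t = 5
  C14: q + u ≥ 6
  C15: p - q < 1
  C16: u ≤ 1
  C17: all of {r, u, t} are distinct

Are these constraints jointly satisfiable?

From constraint 11: q ≤ 4. From constraint 16: u ≤ 1. Hence q + u ≤ 5. But constraint 14 requires q + u ≥ 6, and 6 > 5. Contradiction.

Unsatisfiable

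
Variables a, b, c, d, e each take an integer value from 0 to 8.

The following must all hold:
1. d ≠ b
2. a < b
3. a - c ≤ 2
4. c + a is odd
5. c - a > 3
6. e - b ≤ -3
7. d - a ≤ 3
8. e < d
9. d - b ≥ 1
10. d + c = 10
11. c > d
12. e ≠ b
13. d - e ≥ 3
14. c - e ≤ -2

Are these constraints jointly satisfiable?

Unsatisfiable

Constraints 3, 6, 7, 9, and 14 give c − a ≥ -2, a − d ≥ -3, d − b ≥ 1, b − e ≥ 3, e − c ≥ 2.
Adding all 5 inequalities: the left sides telescope to 0, and the right sides sum to (-2) + (-3) + 1 + 3 + 2 = 1. So 0 ≥ 1, which is false.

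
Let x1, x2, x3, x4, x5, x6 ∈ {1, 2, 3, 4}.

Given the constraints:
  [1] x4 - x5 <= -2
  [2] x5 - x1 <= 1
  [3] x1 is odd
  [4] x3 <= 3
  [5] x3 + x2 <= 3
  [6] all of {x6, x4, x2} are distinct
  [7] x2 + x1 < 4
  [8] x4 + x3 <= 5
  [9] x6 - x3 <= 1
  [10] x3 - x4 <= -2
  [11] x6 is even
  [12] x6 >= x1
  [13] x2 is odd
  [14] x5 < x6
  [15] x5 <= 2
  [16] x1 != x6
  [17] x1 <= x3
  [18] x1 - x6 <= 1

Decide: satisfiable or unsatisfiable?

Unsatisfiable

Constraints 1, 2, 9, 10, and 18 give x1 − x5 ≥ -1, x5 − x4 ≥ 2, x4 − x3 ≥ 2, x3 − x6 ≥ -1, x6 − x1 ≥ -1.
Adding all 5 inequalities: the left sides telescope to 0, and the right sides sum to (-1) + 2 + 2 + (-1) + (-1) = 1. So 0 ≥ 1, which is false.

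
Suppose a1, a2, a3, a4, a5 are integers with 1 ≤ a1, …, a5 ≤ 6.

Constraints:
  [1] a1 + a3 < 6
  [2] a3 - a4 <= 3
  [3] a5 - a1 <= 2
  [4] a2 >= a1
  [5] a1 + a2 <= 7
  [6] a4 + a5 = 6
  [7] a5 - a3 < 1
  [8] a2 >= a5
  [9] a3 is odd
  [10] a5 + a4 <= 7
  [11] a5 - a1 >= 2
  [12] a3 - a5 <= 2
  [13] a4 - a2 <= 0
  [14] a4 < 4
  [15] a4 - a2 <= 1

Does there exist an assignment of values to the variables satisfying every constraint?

Setting (a1, a2, a3, a4, a5) = (1, 3, 3, 3, 3) satisfies everything: constraint 1: a1 + a3 = 4; constraint 2: a3 - a4 = 0; constraint 3: a5 - a1 = 2, and the others follow.

Satisfiable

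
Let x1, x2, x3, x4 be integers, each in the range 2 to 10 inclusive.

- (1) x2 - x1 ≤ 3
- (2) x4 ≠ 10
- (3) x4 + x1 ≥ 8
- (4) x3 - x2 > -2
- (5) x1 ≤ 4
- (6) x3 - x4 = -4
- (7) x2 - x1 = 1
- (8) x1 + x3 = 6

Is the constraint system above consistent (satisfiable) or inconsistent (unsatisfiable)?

Satisfiable

Try x1 = 3, x2 = 4, x3 = 3, x4 = 7.
Check constraint 1: x2 - x1 = 1; constraint 3: x4 + x1 = 10; constraint 4: x3 - x2 = -1. The remaining constraints are straightforward to verify.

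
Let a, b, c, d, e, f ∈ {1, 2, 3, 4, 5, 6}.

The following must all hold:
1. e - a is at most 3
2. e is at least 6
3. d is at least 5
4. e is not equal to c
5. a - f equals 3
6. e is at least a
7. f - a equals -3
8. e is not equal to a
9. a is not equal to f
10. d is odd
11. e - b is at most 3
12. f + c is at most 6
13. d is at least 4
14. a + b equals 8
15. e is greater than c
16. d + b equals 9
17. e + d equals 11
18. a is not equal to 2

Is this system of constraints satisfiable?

Satisfiable

One satisfying assignment is a = 4, b = 4, c = 3, d = 5, e = 6, f = 1.
For the less obvious constraints — constraint 1: e - a = 2; constraint 5: a - f = 3 — and the others hold by inspection.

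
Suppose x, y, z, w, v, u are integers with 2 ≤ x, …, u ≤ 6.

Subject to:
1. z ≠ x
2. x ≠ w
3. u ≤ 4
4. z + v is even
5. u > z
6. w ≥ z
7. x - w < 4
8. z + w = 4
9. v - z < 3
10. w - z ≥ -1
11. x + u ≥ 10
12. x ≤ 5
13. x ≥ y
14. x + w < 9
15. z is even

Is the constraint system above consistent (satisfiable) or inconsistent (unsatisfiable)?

Unsatisfiable

From constraint 12: x ≤ 5. From constraint 3: u ≤ 4. Hence x + u ≤ 9. But constraint 11 requires x + u ≥ 10, and 10 > 9. Contradiction.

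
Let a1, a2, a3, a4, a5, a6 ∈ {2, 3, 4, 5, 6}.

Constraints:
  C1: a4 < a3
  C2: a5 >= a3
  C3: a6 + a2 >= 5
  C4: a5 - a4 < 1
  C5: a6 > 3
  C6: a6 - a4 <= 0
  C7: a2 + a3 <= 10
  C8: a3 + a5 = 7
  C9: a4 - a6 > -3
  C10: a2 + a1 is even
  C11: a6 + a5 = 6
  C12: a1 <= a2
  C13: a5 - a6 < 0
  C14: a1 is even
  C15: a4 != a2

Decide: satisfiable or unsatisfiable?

Unsatisfiable

Constraints 1, 2, 6, and 13 give a6 ≤ a4, a4 < a3, a3 ≤ a5, a5 < a6. Chaining: a6 ≤ a4 < a3 ≤ a5 < a6, which forces a6 < a6 — impossible.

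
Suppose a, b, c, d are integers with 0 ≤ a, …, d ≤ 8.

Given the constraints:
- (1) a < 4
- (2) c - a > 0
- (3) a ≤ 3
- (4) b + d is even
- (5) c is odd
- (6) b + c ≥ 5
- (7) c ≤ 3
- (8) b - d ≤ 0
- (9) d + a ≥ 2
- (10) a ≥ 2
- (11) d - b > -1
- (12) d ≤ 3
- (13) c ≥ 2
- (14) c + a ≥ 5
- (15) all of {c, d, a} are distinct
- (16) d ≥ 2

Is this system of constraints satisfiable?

Unsatisfiable

Constraints 3, 7, 10, 12, 13, and 16 confine each of c, d, a to the 2 values {2, 3}.
Constraint 15 requires all 3 of them to be distinct, but only 2 values are available — impossible by the pigeonhole principle.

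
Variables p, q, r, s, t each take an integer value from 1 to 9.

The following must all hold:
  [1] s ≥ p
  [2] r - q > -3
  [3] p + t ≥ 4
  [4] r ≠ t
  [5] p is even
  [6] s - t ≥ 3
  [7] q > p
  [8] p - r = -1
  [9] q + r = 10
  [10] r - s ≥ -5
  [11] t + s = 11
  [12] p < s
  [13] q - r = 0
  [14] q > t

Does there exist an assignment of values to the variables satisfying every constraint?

Satisfiable

Try p = 4, q = 5, r = 5, s = 8, t = 3.
Check constraint 2: r - q = 0; constraint 3: p + t = 7; constraint 6: s - t = 5. The remaining constraints are straightforward to verify.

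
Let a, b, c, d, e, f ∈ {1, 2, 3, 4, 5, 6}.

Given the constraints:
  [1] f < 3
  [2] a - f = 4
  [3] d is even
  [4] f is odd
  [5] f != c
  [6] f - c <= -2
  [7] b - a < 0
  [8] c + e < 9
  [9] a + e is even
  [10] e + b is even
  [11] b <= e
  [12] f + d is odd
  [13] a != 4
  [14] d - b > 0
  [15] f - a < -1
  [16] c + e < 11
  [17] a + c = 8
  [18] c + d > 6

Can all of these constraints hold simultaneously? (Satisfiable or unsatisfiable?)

The assignment a = 5, b = 3, c = 3, d = 6, e = 5, f = 1 works:
  constraint 2 holds since a - f = 4.
  constraint 6 holds since f - c = -2.
The rest check out directly.

Satisfiable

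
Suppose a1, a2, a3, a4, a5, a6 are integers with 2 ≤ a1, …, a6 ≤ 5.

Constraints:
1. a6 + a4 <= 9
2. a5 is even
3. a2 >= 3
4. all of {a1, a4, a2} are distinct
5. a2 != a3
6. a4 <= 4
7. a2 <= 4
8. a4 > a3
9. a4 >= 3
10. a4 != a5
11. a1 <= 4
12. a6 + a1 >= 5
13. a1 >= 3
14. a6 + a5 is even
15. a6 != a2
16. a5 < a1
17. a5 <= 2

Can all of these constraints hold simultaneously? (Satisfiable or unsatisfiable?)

Constraints 3, 6, 7, 9, 11, and 13 confine each of a1, a4, a2 to the 2 values {3, 4}.
Constraint 4 requires all 3 of them to be distinct, but only 2 values are available — impossible by the pigeonhole principle.

Unsatisfiable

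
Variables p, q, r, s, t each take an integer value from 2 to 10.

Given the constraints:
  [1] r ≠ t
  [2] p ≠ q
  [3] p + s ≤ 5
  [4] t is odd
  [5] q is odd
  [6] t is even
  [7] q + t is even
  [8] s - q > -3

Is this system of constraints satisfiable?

Unsatisfiable

Constraint 5 makes q odd and constraint 6 makes t even, so q + t must be odd. Constraint 7 says q + t is even — contradiction.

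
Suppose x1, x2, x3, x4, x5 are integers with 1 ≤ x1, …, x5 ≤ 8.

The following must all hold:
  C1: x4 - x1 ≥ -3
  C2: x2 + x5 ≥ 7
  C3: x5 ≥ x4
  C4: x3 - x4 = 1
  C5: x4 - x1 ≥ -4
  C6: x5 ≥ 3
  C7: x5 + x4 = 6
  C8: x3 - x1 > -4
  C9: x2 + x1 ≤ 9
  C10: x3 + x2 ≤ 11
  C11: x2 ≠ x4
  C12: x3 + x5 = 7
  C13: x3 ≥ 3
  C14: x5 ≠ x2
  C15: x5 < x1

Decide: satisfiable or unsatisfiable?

One satisfying assignment is x1 = 5, x2 = 4, x3 = 4, x4 = 3, x5 = 3.
For the less obvious constraints — constraint 1: x4 - x1 = -2; constraint 2: x2 + x5 = 7 — and the others hold by inspection.

Satisfiable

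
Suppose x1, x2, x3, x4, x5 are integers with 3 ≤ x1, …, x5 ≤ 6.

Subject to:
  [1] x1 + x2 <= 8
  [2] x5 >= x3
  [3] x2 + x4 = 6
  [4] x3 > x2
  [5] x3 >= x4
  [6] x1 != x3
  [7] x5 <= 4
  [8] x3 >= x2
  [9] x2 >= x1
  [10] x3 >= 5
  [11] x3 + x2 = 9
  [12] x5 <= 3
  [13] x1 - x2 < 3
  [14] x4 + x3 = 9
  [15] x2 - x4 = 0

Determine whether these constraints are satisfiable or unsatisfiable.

Unsatisfiable

From constraint 10: x3 ≥ 5. From constraints 2 and 12: x3 ≤ x5 and x5 ≤ 3, so x3 ≤ 3. But 3 < 5, so no value of x3 works.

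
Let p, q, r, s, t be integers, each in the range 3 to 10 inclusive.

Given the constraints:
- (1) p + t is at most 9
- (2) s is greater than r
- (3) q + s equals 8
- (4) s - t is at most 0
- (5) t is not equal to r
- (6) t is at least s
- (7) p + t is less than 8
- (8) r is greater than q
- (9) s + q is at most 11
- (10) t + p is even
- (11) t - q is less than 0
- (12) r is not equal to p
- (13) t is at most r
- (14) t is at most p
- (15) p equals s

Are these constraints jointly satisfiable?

Unsatisfiable

Constraints 2, 6, 8, and 11 give s ≤ t, t < q, q < r, r < s. Chaining: s ≤ t < q < r < s, which forces s < s — impossible.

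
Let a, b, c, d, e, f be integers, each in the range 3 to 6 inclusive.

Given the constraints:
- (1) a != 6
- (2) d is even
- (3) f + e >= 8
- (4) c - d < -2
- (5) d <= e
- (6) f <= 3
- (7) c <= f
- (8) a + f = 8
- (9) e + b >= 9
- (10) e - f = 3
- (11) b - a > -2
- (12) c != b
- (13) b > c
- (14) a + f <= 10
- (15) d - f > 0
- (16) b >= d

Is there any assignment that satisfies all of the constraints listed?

Try a = 5, b = 6, c = 3, d = 6, e = 6, f = 3.
Check constraint 3: f + e = 9; constraint 4: c - d = -3. The remaining constraints are straightforward to verify.

Satisfiable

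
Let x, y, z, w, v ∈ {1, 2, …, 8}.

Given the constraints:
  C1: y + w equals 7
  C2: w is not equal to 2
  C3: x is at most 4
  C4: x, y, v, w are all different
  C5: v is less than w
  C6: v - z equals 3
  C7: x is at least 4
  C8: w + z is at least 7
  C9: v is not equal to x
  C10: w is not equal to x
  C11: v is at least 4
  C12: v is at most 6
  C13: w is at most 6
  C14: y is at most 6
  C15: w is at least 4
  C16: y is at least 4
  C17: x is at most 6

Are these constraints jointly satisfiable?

Unsatisfiable

Constraints 7, 11, 12, 13, 14, 15, 16, and 17 confine each of x, y, v, w to the 3 values {4, …, 6}.
Constraint 4 requires all 4 of them to be distinct, but only 3 values are available — impossible by the pigeonhole principle.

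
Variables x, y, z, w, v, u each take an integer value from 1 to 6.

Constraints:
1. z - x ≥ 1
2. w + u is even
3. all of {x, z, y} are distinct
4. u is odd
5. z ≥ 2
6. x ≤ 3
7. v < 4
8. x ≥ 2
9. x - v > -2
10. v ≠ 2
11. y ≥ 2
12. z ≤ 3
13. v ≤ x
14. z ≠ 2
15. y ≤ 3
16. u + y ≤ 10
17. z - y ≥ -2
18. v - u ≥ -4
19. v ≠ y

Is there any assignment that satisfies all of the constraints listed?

Constraints 5, 6, 8, 11, 12, and 15 confine each of x, z, y to the 2 values {2, 3}.
Constraint 3 requires all 3 of them to be distinct, but only 2 values are available — impossible by the pigeonhole principle.

Unsatisfiable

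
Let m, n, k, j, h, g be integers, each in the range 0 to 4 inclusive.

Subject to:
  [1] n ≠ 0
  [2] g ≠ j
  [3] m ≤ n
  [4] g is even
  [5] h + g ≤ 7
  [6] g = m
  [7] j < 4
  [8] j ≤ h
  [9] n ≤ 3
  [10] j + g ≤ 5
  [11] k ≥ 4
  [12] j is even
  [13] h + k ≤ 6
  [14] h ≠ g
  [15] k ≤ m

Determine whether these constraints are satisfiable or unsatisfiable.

Unsatisfiable

From constraints 11 and 15: m ≥ k and k ≥ 4, so m ≥ 4. From constraints 3 and 9: m ≤ n and n ≤ 3, so m ≤ 3. But 3 < 4, so no value of m works.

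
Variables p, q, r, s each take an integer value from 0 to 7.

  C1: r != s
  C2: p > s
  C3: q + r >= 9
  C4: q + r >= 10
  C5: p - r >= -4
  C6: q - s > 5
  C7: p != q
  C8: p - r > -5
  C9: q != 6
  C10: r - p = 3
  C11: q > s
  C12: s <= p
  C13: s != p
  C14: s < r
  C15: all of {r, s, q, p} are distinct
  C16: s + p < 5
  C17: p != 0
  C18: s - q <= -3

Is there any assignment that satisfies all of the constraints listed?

Satisfiable

Take p = 2, q = 7, r = 5, s = 1. Then constraint 3: q + r = 12; constraint 4: q + r = 12; constraint 5: p - r = -3, and every other listed constraint is also met.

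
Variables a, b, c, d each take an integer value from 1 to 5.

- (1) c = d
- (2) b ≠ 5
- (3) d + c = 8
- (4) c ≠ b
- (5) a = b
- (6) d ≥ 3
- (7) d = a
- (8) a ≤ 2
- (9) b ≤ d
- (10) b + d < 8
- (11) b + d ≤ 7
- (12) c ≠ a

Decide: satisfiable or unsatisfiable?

Unsatisfiable

From constraints 1, 5, and 7, c = d = a = b, so c = b. But constraint 4 says c ≠ b. Contradiction.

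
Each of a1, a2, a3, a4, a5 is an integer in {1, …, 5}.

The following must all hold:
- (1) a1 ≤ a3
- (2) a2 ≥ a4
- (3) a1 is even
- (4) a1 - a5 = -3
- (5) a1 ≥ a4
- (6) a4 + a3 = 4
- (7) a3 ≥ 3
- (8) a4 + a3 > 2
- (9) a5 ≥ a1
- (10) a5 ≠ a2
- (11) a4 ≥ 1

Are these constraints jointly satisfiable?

Satisfiable

Take a1 = 2, a2 = 1, a3 = 3, a4 = 1, a5 = 5. Then constraint 4: a1 - a5 = -3; constraint 6: a4 + a3 = 4, and every other listed constraint is also met.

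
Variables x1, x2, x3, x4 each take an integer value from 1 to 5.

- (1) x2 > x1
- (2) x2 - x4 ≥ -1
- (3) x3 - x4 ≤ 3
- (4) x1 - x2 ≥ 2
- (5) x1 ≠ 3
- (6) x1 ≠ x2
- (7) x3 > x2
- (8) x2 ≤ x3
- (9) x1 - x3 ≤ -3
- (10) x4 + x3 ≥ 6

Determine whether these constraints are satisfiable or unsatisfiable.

Constraints 2, 3, 4, and 9 give x4 − x3 ≥ -3, x3 − x1 ≥ 3, x1 − x2 ≥ 2, x2 − x4 ≥ -1.
Adding all 4 inequalities: the left sides telescope to 0, and the right sides sum to (-3) + 3 + 2 + (-1) = 1. So 0 ≥ 1, which is false.

Unsatisfiable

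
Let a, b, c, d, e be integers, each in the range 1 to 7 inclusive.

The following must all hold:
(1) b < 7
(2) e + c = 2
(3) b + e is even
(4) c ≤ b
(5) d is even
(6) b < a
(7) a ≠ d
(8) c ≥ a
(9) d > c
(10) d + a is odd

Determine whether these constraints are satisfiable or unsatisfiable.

Unsatisfiable

Constraints 4, 6, and 8 give a ≤ c, c ≤ b, b < a. Chaining: a ≤ c ≤ b < a, which forces a < a — impossible.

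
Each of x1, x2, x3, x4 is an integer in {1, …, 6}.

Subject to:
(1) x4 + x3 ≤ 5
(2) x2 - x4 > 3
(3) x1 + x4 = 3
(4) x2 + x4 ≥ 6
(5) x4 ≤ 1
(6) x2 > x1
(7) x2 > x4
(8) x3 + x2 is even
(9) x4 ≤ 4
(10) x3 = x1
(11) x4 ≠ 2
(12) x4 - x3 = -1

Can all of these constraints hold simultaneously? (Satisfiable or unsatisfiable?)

Satisfiable

Setting (x1, x2, x3, x4) = (2, 6, 2, 1) satisfies everything: constraint 1: x4 + x3 = 3; constraint 2: x2 - x4 = 5; constraint 3: x1 + x4 = 3, and the others follow.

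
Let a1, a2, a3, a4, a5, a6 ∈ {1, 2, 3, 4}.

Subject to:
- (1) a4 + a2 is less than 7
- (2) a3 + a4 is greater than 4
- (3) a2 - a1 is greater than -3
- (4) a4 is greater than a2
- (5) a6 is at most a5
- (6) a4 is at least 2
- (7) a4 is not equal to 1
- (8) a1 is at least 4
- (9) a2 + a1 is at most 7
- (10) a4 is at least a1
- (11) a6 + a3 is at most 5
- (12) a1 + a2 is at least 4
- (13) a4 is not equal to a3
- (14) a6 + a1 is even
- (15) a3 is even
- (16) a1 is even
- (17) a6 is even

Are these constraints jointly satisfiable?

The assignment a1 = 4, a2 = 2, a3 = 2, a4 = 4, a5 = 4, a6 = 2 works:
  constraint 1 holds since a4 + a2 = 6.
  constraint 2 holds since a3 + a4 = 6.
The rest check out directly.

Satisfiable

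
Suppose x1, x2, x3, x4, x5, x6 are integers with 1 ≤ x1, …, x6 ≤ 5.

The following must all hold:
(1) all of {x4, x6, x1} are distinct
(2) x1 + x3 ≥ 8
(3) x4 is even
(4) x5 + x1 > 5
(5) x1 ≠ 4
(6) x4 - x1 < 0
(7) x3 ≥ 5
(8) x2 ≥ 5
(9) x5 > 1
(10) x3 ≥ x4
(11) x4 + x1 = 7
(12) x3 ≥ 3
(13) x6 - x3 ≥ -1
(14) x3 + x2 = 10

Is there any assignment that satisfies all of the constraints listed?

Satisfiable

The assignment x1 = 5, x2 = 5, x3 = 5, x4 = 2, x5 = 2, x6 = 4 works:
  constraint 2 holds since x1 + x3 = 10.
  constraint 4 holds since x5 + x1 = 7.
The rest check out directly.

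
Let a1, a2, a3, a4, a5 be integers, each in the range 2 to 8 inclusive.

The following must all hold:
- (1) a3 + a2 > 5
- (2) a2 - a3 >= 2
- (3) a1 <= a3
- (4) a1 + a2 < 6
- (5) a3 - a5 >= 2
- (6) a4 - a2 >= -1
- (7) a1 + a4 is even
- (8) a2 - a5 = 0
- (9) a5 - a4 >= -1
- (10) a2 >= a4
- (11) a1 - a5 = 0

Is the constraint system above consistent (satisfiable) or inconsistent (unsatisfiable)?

Unsatisfiable

Constraints 2, 5, 6, and 9 give a4 − a2 ≥ -1, a2 − a3 ≥ 2, a3 − a5 ≥ 2, a5 − a4 ≥ -1.
Adding all 4 inequalities: the left sides telescope to 0, and the right sides sum to (-1) + 2 + 2 + (-1) = 2. So 0 ≥ 2, which is false.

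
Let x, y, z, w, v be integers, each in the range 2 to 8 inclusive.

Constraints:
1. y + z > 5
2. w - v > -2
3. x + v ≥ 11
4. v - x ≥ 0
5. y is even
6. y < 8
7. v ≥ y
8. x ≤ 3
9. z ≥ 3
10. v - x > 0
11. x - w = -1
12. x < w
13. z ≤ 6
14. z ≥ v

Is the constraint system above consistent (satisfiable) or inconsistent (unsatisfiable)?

From constraint 8: x ≤ 3. From constraints 13 and 14: v ≤ z ≤ 6. Hence x + v ≤ 9. But constraint 3 requires x + v ≥ 11, and 11 > 9. Contradiction.

Unsatisfiable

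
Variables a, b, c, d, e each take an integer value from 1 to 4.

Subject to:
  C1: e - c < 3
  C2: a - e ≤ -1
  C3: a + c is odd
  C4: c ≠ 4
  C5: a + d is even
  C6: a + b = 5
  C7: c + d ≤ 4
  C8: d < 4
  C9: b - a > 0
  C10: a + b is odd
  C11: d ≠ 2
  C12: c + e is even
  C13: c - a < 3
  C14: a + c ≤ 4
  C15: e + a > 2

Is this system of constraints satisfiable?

Satisfiable

Setting (a, b, c, d, e) = (1, 4, 2, 1, 2) satisfies everything: constraint 1: e - c = 0; constraint 2: a - e = -1, and the others follow.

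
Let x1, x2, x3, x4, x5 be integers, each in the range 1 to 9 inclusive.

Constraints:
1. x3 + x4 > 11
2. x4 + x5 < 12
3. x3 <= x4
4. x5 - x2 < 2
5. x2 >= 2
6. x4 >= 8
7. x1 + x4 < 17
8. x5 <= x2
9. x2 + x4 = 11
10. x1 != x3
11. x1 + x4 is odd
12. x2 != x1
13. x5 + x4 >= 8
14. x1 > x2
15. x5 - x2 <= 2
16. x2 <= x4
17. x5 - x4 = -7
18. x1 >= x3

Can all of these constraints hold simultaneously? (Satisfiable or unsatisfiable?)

The assignment x1 = 6, x2 = 2, x3 = 5, x4 = 9, x5 = 2 works:
  constraint 1 holds since x3 + x4 = 14.
  constraint 2 holds since x4 + x5 = 11.
The rest check out directly.

Satisfiable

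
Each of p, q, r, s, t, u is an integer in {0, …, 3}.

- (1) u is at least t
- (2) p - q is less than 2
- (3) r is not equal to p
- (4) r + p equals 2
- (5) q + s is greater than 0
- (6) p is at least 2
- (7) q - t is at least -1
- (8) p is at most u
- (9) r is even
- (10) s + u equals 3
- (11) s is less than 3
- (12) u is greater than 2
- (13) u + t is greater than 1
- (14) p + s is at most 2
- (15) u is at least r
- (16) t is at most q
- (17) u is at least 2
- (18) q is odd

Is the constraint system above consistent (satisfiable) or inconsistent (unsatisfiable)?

Satisfiable

The assignment p = 2, q = 1, r = 0, s = 0, t = 1, u = 3 works:
  constraint 2 holds since p - q = 1.
  constraint 4 holds since r + p = 2.
  constraint 5 holds since q + s = 1.
The rest check out directly.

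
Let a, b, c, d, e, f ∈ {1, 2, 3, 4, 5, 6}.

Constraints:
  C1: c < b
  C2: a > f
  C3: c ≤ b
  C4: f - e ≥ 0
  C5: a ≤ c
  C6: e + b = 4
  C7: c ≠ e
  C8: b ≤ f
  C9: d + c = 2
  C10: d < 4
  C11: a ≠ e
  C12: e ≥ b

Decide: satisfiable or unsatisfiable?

Constraints 1, 2, 4, 5, and 12 give a ≤ c, c < b, b ≤ e, e ≤ f, f < a. Chaining: a ≤ c < b ≤ e ≤ f < a, which forces a < a — impossible.

Unsatisfiable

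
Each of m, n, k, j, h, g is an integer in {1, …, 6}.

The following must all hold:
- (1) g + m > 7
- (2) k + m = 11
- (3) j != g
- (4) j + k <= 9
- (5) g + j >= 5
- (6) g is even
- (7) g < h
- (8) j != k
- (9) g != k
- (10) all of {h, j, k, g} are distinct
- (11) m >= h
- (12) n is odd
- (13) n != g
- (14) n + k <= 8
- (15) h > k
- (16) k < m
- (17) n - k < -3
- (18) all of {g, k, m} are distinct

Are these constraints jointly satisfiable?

Setting (m, n, k, j, h, g) = (6, 1, 5, 3, 6, 4) satisfies everything: constraint 1: g + m = 10; constraint 2: k + m = 11, and the others follow.

Satisfiable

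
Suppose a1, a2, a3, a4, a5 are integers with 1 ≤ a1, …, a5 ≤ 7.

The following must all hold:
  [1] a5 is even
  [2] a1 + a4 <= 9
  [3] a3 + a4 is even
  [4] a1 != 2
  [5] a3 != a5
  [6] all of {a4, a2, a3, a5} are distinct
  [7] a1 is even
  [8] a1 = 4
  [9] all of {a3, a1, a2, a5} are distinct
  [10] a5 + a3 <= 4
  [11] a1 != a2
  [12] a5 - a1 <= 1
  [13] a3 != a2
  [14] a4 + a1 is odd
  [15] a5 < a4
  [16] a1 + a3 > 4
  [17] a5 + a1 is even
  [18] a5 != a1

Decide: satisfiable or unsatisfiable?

Satisfiable

One satisfying assignment is a1 = 4, a2 = 7, a3 = 1, a4 = 3, a5 = 2.
For the less obvious constraints — constraint 2: a1 + a4 = 7; constraint 10: a5 + a3 = 3; constraint 12: a5 - a1 = -2 — and the others hold by inspection.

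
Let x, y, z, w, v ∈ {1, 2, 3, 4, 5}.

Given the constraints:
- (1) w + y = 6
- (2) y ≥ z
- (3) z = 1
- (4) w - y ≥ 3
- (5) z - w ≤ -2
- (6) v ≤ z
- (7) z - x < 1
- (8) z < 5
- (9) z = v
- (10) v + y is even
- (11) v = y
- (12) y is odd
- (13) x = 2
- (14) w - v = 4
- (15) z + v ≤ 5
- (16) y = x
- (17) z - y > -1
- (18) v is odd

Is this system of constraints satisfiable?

Constraint 3 fixes z = 1 and constraint 13 fixes x = 2. Constraints 9, 11, and 16 give z = v = y = x, so z = x. But 1 ≠ 2 — contradiction.

Unsatisfiable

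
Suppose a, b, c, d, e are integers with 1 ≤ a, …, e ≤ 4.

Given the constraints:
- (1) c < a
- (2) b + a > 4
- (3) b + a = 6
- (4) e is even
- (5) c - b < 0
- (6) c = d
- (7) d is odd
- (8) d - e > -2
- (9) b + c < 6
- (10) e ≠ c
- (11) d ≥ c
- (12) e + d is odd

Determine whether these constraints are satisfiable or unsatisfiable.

Setting (a, b, c, d, e) = (2, 4, 1, 1, 2) satisfies everything: constraint 2: b + a = 6; constraint 3: b + a = 6; constraint 5: c - b = -3, and the others follow.

Satisfiable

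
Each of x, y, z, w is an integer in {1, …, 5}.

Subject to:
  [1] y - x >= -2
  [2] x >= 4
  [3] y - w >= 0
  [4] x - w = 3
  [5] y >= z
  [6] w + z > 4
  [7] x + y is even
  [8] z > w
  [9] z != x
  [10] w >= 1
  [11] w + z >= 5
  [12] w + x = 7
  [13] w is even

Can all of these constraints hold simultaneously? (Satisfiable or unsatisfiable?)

Satisfiable

Take x = 5, y = 3, z = 3, w = 2. Then constraint 1: y - x = -2; constraint 3: y - w = 1; constraint 4: x - w = 3, and every other listed constraint is also met.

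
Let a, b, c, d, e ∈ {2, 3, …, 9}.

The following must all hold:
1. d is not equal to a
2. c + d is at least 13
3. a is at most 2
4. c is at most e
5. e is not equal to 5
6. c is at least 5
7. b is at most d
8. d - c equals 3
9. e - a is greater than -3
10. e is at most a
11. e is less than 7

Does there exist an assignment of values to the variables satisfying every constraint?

From constraints 4 and 6: e ≥ c and c ≥ 5, so e ≥ 5. From constraints 3 and 10: e ≤ a and a ≤ 2, so e ≤ 2. But 2 < 5, so no value of e works.

Unsatisfiable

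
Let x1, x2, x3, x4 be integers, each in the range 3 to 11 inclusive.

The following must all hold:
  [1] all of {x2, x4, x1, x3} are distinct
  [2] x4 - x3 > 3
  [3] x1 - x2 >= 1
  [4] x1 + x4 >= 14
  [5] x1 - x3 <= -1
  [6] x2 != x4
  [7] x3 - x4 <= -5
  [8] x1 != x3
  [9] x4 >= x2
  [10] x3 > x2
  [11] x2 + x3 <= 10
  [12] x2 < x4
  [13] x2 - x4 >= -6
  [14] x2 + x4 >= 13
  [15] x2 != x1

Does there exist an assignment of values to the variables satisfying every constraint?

Constraints 3, 5, 7, and 13 give x3 − x1 ≥ 1, x1 − x2 ≥ 1, x2 − x4 ≥ -6, x4 − x3 ≥ 5.
Adding all 4 inequalities: the left sides telescope to 0, and the right sides sum to 1 + 1 + (-6) + 5 = 1. So 0 ≥ 1, which is false.

Unsatisfiable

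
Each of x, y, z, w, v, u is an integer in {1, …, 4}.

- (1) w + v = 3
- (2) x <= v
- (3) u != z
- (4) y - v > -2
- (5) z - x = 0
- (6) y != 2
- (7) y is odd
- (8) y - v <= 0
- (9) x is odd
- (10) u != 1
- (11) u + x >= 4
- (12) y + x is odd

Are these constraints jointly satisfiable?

Constraint 7 makes y odd and constraint 9 makes x odd, so y + x must be even. Constraint 12 says y + x is odd — contradiction.

Unsatisfiable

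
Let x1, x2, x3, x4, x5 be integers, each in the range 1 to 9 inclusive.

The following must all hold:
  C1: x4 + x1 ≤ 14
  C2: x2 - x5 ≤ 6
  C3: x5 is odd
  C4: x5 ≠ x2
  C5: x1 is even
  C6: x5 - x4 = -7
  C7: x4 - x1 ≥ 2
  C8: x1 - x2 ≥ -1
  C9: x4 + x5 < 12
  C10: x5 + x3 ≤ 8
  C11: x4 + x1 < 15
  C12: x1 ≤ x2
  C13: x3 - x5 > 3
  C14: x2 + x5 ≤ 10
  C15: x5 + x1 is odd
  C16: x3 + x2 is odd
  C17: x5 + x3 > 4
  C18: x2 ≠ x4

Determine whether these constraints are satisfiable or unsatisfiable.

Satisfiable

Take x1 = 6, x2 = 6, x3 = 5, x4 = 8, x5 = 1. Then constraint 1: x4 + x1 = 14; constraint 2: x2 - x5 = 5; constraint 6: x5 - x4 = -7, and every other listed constraint is also met.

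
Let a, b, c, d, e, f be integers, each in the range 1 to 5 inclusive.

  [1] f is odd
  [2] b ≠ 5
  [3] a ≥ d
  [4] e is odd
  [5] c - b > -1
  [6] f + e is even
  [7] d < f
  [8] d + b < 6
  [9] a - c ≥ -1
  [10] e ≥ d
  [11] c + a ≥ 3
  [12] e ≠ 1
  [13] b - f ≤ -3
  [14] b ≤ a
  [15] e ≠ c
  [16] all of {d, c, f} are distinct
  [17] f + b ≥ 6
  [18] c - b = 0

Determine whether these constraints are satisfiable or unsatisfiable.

Try a = 2, b = 1, c = 1, d = 2, e = 5, f = 5.
Check constraint 5: c - b = 0; constraint 8: d + b = 3. The remaining constraints are straightforward to verify.

Satisfiable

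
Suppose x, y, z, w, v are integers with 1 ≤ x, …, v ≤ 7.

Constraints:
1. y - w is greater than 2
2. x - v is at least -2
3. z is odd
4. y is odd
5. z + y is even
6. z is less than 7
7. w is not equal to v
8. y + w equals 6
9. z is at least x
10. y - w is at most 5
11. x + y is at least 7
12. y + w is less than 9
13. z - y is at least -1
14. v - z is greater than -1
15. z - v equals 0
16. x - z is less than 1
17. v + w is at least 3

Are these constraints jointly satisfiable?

One satisfying assignment is x = 5, y = 5, z = 5, w = 1, v = 5.
For the less obvious constraints — constraint 1: y - w = 4; constraint 2: x - v = 0 — and the others hold by inspection.

Satisfiable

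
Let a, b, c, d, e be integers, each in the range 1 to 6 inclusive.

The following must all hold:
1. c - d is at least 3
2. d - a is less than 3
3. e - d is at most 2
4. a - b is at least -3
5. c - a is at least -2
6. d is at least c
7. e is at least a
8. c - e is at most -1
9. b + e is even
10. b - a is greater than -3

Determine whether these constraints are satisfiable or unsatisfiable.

Unsatisfiable

Constraints 1, 3, and 8 give c − d ≥ 3, d − e ≥ -2, e − c ≥ 1.
Adding all 3 inequalities: the left sides telescope to 0, and the right sides sum to 3 + (-2) + 1 = 2. So 0 ≥ 2, which is false.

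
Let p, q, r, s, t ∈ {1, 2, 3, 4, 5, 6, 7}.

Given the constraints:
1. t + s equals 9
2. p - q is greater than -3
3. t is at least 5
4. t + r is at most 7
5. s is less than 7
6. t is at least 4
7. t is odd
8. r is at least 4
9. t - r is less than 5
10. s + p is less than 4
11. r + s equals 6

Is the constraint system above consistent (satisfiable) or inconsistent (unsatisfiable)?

Unsatisfiable

From constraint 3: t ≥ 5. From constraint 8: r ≥ 4. Hence t + r ≥ 9. But constraint 4 requires t + r ≤ 7, and 7 < 9. Contradiction.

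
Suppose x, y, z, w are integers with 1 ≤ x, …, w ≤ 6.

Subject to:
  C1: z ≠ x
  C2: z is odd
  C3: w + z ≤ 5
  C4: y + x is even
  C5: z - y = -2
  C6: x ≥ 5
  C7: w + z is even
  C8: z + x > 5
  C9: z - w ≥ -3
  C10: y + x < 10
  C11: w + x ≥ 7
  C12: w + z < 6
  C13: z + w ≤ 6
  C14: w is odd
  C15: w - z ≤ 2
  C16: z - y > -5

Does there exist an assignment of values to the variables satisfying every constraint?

One satisfying assignment is x = 5, y = 3, z = 1, w = 3.
For the less obvious constraints — constraint 3: w + z = 4; constraint 5: z - y = -2 — and the others hold by inspection.

Satisfiable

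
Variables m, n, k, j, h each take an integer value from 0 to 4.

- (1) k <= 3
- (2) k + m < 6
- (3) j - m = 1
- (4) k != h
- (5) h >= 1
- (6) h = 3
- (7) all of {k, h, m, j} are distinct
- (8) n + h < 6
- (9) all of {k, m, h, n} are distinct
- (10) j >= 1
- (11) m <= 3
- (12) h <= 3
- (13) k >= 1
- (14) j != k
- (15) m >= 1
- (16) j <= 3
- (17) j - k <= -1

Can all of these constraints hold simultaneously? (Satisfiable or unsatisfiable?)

Constraints 1, 5, 10, 11, 12, 13, 15, and 16 confine each of k, h, m, j to the 3 values {1, …, 3}.
Constraint 7 requires all 4 of them to be distinct, but only 3 values are available — impossible by the pigeonhole principle.

Unsatisfiable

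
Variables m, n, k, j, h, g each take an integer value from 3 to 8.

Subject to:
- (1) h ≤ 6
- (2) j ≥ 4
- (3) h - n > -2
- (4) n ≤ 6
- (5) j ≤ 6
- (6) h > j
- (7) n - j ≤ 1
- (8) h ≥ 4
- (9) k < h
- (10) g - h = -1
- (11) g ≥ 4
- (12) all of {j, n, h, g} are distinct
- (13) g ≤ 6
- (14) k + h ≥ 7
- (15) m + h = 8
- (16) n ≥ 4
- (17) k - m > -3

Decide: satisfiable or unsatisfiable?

Unsatisfiable

Constraints 1, 2, 4, 5, 8, 11, 13, and 16 confine each of j, n, h, g to the 3 values {4, …, 6}.
Constraint 12 requires all 4 of them to be distinct, but only 3 values are available — impossible by the pigeonhole principle.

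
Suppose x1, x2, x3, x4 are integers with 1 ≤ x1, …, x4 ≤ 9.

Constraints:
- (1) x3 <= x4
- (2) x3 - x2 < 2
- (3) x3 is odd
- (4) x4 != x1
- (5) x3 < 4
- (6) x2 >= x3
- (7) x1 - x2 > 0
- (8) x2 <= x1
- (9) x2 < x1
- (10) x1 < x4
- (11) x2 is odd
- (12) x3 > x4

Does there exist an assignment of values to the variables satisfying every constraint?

Constraints 6, 7, 10, and 12 give x3 ≤ x2, x2 < x1, x1 < x4, x4 < x3. Chaining: x3 ≤ x2 < x1 < x4 < x3, which forces x3 < x3 — impossible.

Unsatisfiable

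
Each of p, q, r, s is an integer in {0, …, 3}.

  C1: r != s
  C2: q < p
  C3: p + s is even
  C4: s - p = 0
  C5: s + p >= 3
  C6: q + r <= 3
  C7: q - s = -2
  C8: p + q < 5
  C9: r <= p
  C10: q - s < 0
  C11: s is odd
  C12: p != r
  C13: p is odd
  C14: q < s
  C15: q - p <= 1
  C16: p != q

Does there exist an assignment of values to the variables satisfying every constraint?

Take p = 3, q = 1, r = 2, s = 3. Then constraint 4: s - p = 0; constraint 5: s + p = 6; constraint 6: q + r = 3, and every other listed constraint is also met.

Satisfiable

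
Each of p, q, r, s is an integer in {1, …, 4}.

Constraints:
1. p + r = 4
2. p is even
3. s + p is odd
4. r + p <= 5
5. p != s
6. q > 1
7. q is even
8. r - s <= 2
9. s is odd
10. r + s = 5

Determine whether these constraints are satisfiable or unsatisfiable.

Satisfiable

The assignment p = 2, q = 2, r = 2, s = 3 works:
  constraint 1 holds since p + r = 4.
  constraint 4 holds since r + p = 4.
  constraint 8 holds since r - s = -1.
The rest check out directly.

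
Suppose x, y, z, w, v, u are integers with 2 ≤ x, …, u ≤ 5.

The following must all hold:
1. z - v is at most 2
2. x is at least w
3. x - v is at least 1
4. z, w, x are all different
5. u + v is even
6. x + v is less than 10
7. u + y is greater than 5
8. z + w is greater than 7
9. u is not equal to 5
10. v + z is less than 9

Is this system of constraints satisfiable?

Satisfiable

Take x = 4, y = 5, z = 5, w = 3, v = 3, u = 3. Then constraint 1: z - v = 2; constraint 3: x - v = 1; constraint 6: x + v = 7, and every other listed constraint is also met.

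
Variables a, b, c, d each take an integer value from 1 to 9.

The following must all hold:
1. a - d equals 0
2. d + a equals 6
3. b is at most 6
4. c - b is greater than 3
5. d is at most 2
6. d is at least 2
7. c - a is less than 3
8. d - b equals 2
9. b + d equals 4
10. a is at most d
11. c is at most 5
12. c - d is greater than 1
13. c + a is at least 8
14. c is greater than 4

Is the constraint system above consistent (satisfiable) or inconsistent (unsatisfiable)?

Unsatisfiable

From constraint 11: c ≤ 5. From constraints 5 and 10: a ≤ d ≤ 2. Hence c + a ≤ 7. But constraint 13 requires c + a ≥ 8, and 8 > 7. Contradiction.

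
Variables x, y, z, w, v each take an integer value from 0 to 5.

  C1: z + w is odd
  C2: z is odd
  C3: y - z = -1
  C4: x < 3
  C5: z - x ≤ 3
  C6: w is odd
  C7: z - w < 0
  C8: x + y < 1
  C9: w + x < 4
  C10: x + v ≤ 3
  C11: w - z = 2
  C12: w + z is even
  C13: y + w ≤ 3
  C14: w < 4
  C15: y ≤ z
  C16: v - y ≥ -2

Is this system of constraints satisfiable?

Constraint 2 makes z odd and constraint 6 makes w odd, so z + w must be even. Constraint 1 says z + w is odd — contradiction.

Unsatisfiable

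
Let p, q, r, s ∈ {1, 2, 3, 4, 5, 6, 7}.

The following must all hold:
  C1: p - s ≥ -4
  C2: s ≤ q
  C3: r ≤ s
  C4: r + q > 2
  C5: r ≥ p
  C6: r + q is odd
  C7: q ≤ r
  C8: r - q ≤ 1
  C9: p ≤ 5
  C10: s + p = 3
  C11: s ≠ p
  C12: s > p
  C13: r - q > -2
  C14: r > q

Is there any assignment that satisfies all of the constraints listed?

Unsatisfiable

Constraints 2, 3, and 14 give s ≤ q, q < r, r ≤ s. Chaining: s ≤ q < r ≤ s, which forces s < s — impossible.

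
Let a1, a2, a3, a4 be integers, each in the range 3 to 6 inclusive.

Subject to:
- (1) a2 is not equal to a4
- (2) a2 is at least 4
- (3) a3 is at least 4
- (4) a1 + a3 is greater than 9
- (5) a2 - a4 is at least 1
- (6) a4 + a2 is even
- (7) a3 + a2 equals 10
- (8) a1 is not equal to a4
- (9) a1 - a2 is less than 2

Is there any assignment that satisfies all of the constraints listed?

Satisfiable

One satisfying assignment is a1 = 5, a2 = 5, a3 = 5, a4 = 3.
For the less obvious constraints — constraint 4: a1 + a3 = 10; constraint 5: a2 - a4 = 2 — and the others hold by inspection.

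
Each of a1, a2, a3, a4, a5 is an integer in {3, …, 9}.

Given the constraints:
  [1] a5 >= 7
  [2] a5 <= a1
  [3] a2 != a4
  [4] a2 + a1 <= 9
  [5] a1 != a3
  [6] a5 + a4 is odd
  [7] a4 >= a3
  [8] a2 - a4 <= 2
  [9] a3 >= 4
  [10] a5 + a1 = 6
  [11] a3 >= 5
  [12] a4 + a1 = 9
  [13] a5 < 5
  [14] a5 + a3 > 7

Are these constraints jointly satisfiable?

From constraints 7 and 9: a4 ≥ a3 ≥ 4. From constraints 1 and 2: a1 ≥ a5 ≥ 7. Hence a4 + a1 ≥ 11. But constraint 12 requires a4 + a1 = 9, and 9 < 11. Contradiction.

Unsatisfiable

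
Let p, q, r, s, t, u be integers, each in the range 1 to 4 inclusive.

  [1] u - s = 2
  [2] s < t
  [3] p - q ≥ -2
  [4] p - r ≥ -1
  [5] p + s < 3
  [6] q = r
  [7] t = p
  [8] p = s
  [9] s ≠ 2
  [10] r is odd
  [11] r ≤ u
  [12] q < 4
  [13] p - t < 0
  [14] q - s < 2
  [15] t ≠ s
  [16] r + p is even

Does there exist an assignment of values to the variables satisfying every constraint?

Unsatisfiable

From constraints 7 and 8, t = p = s, so t = s. But constraint 15 says t ≠ s. Contradiction.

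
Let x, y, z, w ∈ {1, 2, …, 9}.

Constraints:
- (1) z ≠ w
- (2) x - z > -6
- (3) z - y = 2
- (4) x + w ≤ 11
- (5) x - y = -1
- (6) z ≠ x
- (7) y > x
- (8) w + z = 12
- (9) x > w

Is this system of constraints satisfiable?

Take x = 6, y = 7, z = 9, w = 3. Then constraint 2: x - z = -3; constraint 3: z - y = 2; constraint 4: x + w = 9, and every other listed constraint is also met.

Satisfiable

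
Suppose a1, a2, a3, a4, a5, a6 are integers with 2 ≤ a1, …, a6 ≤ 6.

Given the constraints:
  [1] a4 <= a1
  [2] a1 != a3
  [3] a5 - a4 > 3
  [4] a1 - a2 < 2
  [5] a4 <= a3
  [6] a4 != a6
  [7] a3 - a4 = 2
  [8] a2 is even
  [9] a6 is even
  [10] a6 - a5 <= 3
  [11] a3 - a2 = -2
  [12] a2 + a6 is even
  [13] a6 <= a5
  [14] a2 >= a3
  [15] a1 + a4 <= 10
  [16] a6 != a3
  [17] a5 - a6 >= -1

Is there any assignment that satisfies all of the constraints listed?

The assignment a1 = 6, a2 = 6, a3 = 4, a4 = 2, a5 = 6, a6 = 6 works:
  constraint 3 holds since a5 - a4 = 4.
  constraint 4 holds since a1 - a2 = 0.
The rest check out directly.

Satisfiable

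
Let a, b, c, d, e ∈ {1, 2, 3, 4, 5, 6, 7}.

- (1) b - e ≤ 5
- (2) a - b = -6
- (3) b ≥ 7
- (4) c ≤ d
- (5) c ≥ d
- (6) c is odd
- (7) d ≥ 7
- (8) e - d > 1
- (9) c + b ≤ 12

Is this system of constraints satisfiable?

Unsatisfiable

From constraints 5 and 7: c ≥ d ≥ 7. From constraint 3: b ≥ 7. Hence c + b ≥ 14. But constraint 9 requires c + b ≤ 12, and 12 < 14. Contradiction.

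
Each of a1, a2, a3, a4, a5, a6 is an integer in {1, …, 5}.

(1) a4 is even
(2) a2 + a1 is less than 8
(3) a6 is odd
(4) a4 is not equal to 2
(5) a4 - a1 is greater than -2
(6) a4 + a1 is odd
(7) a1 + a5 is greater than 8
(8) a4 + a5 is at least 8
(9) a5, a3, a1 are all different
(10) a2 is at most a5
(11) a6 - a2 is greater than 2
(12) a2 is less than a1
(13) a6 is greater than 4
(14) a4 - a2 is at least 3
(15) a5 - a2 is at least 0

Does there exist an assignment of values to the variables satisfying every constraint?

Satisfiable

Setting (a1, a2, a3, a4, a5, a6) = (5, 1, 2, 4, 4, 5) satisfies everything: constraint 2: a2 + a1 = 6; constraint 5: a4 - a1 = -1, and the others follow.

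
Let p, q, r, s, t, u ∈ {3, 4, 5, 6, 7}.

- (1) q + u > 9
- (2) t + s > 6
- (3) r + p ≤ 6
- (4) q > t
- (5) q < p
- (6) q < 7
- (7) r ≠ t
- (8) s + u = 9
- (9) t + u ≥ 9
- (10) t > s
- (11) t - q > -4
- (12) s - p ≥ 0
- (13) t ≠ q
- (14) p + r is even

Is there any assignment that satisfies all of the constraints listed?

Constraints 4, 5, 10, and 12 give t < q, q < p, p ≤ s, s < t. Chaining: t < q < p ≤ s < t, which forces t < t — impossible.

Unsatisfiable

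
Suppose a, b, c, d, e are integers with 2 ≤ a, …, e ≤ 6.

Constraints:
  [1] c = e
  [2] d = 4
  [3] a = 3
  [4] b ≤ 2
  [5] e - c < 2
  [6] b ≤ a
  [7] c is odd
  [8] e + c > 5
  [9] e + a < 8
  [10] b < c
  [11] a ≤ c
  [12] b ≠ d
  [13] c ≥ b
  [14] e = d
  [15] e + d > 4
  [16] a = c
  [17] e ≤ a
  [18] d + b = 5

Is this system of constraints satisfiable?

Constraint 3 fixes a = 3 and constraint 2 fixes d = 4. Constraints 1, 14, and 16 give a = c = e = d, so a = d. But 3 ≠ 4 — contradiction.

Unsatisfiable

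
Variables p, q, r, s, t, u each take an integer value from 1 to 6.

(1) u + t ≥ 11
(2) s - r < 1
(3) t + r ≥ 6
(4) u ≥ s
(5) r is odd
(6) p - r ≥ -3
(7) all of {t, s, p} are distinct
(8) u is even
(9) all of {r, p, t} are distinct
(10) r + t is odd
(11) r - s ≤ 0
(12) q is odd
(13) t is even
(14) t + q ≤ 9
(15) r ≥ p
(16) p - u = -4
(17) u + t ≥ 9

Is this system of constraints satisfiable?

One satisfying assignment is p = 2, q = 3, r = 3, s = 3, t = 6, u = 6.
For the less obvious constraints — constraint 1: u + t = 12; constraint 2: s - r = 0 — and the others hold by inspection.

Satisfiable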